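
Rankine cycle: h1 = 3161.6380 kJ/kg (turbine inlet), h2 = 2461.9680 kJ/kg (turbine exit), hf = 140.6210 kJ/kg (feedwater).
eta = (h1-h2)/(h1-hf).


W = 699.6700 kJ/kg
Q_in = 3021.0170 kJ/kg
eta = 0.2316 = 23.1601%

eta = 23.1601%


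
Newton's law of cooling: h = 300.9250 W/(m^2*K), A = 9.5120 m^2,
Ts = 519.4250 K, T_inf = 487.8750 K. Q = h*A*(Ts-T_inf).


dT = 31.5500 K
Q = 300.9250 * 9.5120 * 31.5500 = 90308.6758 W

90308.6758 W


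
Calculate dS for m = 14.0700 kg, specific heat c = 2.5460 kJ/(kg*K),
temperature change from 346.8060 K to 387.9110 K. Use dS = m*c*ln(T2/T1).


T2/T1 = 1.1185
ln(T2/T1) = 0.1120
dS = 14.0700 * 2.5460 * 0.1120 = 4.0125 kJ/K

4.0125 kJ/K


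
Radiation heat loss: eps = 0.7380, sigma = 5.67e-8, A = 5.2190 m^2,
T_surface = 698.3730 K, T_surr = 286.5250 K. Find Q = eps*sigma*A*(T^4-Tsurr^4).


T^4 = 2.3788e+11
Tsurr^4 = 6.7398e+09
Q = 0.7380 * 5.67e-8 * 5.2190 * 2.3114e+11 = 50477.0199 W

50477.0199 W


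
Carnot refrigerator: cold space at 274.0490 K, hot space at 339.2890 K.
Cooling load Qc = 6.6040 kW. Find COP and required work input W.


COP = 274.0490 / 65.2400 = 4.2006
W = 6.6040 / 4.2006 = 1.5721 kW

COP = 4.2006, W = 1.5721 kW


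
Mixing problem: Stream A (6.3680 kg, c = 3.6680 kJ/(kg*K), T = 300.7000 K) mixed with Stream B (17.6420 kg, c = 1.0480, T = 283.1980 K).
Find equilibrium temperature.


num = 12259.6934
den = 41.8466
Tf = 292.9672 K

292.9672 K


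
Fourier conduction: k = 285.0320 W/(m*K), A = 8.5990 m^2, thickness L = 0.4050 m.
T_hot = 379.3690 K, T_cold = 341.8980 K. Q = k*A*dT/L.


dT = 37.4710 K
Q = 285.0320 * 8.5990 * 37.4710 / 0.4050 = 226768.0311 W

226768.0311 W


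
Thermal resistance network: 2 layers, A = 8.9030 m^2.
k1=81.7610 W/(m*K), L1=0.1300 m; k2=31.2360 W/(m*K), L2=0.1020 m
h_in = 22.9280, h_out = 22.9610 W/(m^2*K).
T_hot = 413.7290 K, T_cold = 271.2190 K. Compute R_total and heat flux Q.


R_conv_in = 1/(22.9280*8.9030) = 0.0049
R_1 = 0.1300/(81.7610*8.9030) = 0.0002
R_2 = 0.1020/(31.2360*8.9030) = 0.0004
R_conv_out = 1/(22.9610*8.9030) = 0.0049
R_total = 0.0103 K/W
Q = 142.5100 / 0.0103 = 13787.5885 W

R_total = 0.0103 K/W, Q = 13787.5885 W


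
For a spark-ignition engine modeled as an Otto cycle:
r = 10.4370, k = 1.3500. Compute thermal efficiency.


r^(k-1) = 2.2725
eta = 1 - 1/2.2725 = 0.5600 = 55.9954%

55.9954%


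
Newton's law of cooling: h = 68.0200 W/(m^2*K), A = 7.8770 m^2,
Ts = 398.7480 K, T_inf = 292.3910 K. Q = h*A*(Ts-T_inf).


dT = 106.3570 K
Q = 68.0200 * 7.8770 * 106.3570 = 56985.3935 W

56985.3935 W


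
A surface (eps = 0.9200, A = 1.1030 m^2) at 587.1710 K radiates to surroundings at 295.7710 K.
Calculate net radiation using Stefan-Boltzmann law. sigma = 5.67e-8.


T^4 = 1.1887e+11
Tsurr^4 = 7.6528e+09
Q = 0.9200 * 5.67e-8 * 1.1030 * 1.1121e+11 = 6398.8716 W

6398.8716 W


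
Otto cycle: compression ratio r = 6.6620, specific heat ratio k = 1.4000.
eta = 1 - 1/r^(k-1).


r^(k-1) = 2.1352
eta = 1 - 1/2.1352 = 0.5317 = 53.1663%

53.1663%


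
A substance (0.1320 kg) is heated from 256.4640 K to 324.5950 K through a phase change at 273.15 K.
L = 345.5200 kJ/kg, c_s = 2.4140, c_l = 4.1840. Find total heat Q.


Q1 (sensible, solid) = 0.1320 * 2.4140 * 16.6860 = 5.3170 kJ
Q2 (latent) = 0.1320 * 345.5200 = 45.6086 kJ
Q3 (sensible, liquid) = 0.1320 * 4.1840 * 51.4450 = 28.4125 kJ
Q_total = 79.3381 kJ

79.3381 kJ


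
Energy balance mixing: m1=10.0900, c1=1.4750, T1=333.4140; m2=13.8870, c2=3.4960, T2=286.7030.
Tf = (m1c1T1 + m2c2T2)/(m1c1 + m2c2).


num = 18881.2474
den = 63.4317
Tf = 297.6626 K

297.6626 K


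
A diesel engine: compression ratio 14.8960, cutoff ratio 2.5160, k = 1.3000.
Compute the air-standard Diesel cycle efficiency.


r^(k-1) = 2.2486
rc^k = 3.3184
eta = 0.4769 = 47.6860%

47.6860%


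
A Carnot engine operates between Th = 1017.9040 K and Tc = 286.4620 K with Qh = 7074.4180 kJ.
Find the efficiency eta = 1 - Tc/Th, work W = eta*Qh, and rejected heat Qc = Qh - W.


eta = 1 - 286.4620/1017.9040 = 0.7186
W = 0.7186 * 7074.4180 = 5083.5113 kJ
Qc = 7074.4180 - 5083.5113 = 1990.9067 kJ

eta = 71.8577%, W = 5083.5113 kJ, Qc = 1990.9067 kJ


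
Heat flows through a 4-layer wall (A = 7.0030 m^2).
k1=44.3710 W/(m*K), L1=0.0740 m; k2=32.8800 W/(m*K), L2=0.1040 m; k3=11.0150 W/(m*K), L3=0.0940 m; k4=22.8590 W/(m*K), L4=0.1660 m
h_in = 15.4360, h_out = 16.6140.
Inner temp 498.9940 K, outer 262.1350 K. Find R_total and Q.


R_conv_in = 1/(15.4360*7.0030) = 0.0093
R_1 = 0.0740/(44.3710*7.0030) = 0.0002
R_2 = 0.1040/(32.8800*7.0030) = 0.0005
R_3 = 0.0940/(11.0150*7.0030) = 0.0012
R_4 = 0.1660/(22.8590*7.0030) = 0.0010
R_conv_out = 1/(16.6140*7.0030) = 0.0086
R_total = 0.0208 K/W
Q = 236.8590 / 0.0208 = 11392.3069 W

R_total = 0.0208 K/W, Q = 11392.3069 W


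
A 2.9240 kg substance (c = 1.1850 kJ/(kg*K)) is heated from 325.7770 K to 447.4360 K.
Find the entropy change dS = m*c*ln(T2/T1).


T2/T1 = 1.3734
ln(T2/T1) = 0.3173
dS = 2.9240 * 1.1850 * 0.3173 = 1.0995 kJ/K

1.0995 kJ/K


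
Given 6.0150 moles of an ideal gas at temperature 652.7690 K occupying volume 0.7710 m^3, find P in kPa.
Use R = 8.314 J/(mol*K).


P = nRT/V = 6.0150 * 8.314 * 652.7690 / 0.7710
= 32644.1356 / 0.7710 = 42339.9943 Pa = 42.3400 kPa

42.3400 kPa


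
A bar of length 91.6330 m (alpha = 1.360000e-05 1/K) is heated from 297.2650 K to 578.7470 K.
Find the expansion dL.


dT = 281.4820 K
dL = 1.360000e-05 * 91.6330 * 281.4820 = 0.350785 m
L_final = 91.983785 m

dL = 0.350785 m


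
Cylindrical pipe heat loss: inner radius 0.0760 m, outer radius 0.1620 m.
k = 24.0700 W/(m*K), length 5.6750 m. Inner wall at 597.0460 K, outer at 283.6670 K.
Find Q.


dT = 313.3790 K
ln(ro/ri) = 0.7569
Q = 2*pi*24.0700*5.6750*313.3790 / 0.7569 = 355364.8291 W

355364.8291 W


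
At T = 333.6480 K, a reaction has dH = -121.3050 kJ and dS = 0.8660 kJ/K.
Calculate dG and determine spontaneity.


T*dS = 333.6480 * 0.8660 = 288.9392 kJ
dG = -121.3050 - 288.9392 = -410.2442 kJ (spontaneous)

dG = -410.2442 kJ, spontaneous


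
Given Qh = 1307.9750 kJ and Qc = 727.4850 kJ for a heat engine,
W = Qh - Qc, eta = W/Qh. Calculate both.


W = 1307.9750 - 727.4850 = 580.4900 kJ
eta = 580.4900 / 1307.9750 = 0.4438 = 44.3808%

W = 580.4900 kJ, eta = 44.3808%


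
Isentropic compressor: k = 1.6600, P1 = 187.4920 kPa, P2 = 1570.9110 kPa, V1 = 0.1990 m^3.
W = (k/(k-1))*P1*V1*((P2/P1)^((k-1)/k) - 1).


(k-1)/k = 0.3976
(P2/P1)^exp = 2.3283
W = 2.5152 * 187.4920 * 0.1990 * (2.3283 - 1) = 124.6532 kJ

124.6532 kJ


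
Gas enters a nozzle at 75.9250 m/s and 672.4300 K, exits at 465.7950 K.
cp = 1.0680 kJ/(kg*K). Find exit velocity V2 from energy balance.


dT = 206.6350 K
2*cp*1000*dT = 441372.3600
V1^2 = 5764.6056
V2 = sqrt(447136.9656) = 668.6830 m/s

668.6830 m/s


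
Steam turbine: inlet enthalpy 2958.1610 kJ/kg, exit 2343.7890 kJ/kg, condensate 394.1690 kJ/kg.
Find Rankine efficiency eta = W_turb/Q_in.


W = 614.3720 kJ/kg
Q_in = 2563.9920 kJ/kg
eta = 0.2396 = 23.9615%

eta = 23.9615%


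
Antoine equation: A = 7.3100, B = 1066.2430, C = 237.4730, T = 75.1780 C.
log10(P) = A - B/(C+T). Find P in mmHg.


C+T = 312.6510
B/(C+T) = 3.4103
log10(P) = 7.3100 - 3.4103 = 3.8997
P = 10^3.8997 = 7937.2539 mmHg

7937.2539 mmHg


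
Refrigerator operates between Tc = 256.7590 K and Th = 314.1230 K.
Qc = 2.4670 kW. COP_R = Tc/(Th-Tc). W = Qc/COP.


COP = 256.7590 / 57.3640 = 4.4760
W = 2.4670 / 4.4760 = 0.5512 kW

COP = 4.4760, W = 0.5512 kW


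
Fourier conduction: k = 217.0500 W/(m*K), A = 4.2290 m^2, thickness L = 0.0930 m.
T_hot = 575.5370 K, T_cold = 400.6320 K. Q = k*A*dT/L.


dT = 174.9050 K
Q = 217.0500 * 4.2290 * 174.9050 / 0.0930 = 1726301.9121 W

1726301.9121 W


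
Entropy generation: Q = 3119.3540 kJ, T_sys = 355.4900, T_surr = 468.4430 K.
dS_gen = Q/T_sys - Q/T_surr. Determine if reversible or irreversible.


dS_sys = 3119.3540/355.4900 = 8.7748 kJ/K
dS_surr = -3119.3540/468.4430 = -6.6590 kJ/K
dS_gen = 8.7748 - 6.6590 = 2.1158 kJ/K (irreversible)

dS_gen = 2.1158 kJ/K, irreversible


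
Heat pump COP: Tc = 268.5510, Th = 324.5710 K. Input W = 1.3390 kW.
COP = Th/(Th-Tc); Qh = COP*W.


COP = 324.5710 / 56.0200 = 5.7938
Qh = 5.7938 * 1.3390 = 7.7580 kW

COP = 5.7938, Qh = 7.7580 kW


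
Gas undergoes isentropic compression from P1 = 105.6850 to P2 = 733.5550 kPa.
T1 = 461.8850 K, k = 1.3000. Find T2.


(k-1)/k = 0.2308
(P2/P1)^exp = 1.5638
T2 = 461.8850 * 1.5638 = 722.2833 K

722.2833 K


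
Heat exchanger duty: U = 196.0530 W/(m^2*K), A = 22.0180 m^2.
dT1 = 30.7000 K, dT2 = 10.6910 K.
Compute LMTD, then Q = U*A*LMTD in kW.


LMTD = 18.9684 K
Q = 196.0530 * 22.0180 * 18.9684 = 81880.7401 W = 81.8807 kW

81.8807 kW


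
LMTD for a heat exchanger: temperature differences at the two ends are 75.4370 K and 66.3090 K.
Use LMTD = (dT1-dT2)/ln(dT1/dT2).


dT1/dT2 = 1.1377
ln(dT1/dT2) = 0.1290
LMTD = 9.1280 / 0.1290 = 70.7749 K

70.7749 K


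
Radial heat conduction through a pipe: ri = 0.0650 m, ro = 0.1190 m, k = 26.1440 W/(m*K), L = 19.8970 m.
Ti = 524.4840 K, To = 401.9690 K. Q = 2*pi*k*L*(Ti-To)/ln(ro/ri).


dT = 122.5150 K
ln(ro/ri) = 0.6047
Q = 2*pi*26.1440*19.8970*122.5150 / 0.6047 = 662159.7592 W

662159.7592 W


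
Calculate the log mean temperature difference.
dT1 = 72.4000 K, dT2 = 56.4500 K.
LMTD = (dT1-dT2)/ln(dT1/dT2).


dT1/dT2 = 1.2826
ln(dT1/dT2) = 0.2489
LMTD = 15.9500 / 0.2489 = 64.0946 K

64.0946 K


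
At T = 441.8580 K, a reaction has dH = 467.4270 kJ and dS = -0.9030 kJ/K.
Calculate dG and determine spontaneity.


T*dS = 441.8580 * -0.9030 = -398.9978 kJ
dG = 467.4270 + 398.9978 = 866.4248 kJ (non-spontaneous)

dG = 866.4248 kJ, non-spontaneous


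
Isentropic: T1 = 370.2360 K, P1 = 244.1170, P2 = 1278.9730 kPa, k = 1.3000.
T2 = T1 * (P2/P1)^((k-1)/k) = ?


(k-1)/k = 0.2308
(P2/P1)^exp = 1.4655
T2 = 370.2360 * 1.4655 = 542.5784 K

542.5784 K


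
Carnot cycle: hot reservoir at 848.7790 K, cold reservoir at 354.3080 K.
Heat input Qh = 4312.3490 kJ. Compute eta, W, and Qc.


eta = 1 - 354.3080/848.7790 = 0.5826
W = 0.5826 * 4312.3490 = 2512.2341 kJ
Qc = 4312.3490 - 2512.2341 = 1800.1149 kJ

eta = 58.2567%, W = 2512.2341 kJ, Qc = 1800.1149 kJ


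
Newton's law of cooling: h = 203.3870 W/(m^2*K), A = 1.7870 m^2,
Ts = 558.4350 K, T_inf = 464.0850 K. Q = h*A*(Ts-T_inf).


dT = 94.3500 K
Q = 203.3870 * 1.7870 * 94.3500 = 34291.7499 W

34291.7499 W


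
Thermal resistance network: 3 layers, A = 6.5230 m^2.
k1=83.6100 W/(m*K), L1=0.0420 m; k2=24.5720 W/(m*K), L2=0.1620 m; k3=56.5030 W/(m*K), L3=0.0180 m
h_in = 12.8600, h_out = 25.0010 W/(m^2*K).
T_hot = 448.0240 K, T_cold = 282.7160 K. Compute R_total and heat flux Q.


R_conv_in = 1/(12.8600*6.5230) = 0.0119
R_1 = 0.0420/(83.6100*6.5230) = 7.7009e-05
R_2 = 0.1620/(24.5720*6.5230) = 0.0010
R_3 = 0.0180/(56.5030*6.5230) = 4.8838e-05
R_conv_out = 1/(25.0010*6.5230) = 0.0061
R_total = 0.0192 K/W
Q = 165.3080 / 0.0192 = 8614.5331 W

R_total = 0.0192 K/W, Q = 8614.5331 W


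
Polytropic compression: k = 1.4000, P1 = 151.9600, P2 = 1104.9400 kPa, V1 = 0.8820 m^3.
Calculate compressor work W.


(k-1)/k = 0.2857
(P2/P1)^exp = 1.7627
W = 3.5000 * 151.9600 * 0.8820 * (1.7627 - 1) = 357.7748 kJ

357.7748 kJ


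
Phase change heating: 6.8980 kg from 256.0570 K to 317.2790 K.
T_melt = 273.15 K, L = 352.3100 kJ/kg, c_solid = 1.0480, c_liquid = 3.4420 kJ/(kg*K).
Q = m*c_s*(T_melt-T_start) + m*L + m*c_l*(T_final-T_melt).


Q1 (sensible, solid) = 6.8980 * 1.0480 * 17.0930 = 123.5671 kJ
Q2 (latent) = 6.8980 * 352.3100 = 2430.2344 kJ
Q3 (sensible, liquid) = 6.8980 * 3.4420 * 44.1290 = 1047.7511 kJ
Q_total = 3601.5526 kJ

3601.5526 kJ


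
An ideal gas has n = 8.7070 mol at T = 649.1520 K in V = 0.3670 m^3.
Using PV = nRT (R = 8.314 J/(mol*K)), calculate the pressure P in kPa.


P = nRT/V = 8.7070 * 8.314 * 649.1520 / 0.3670
= 46992.1120 / 0.3670 = 128043.9019 Pa = 128.0439 kPa

128.0439 kPa


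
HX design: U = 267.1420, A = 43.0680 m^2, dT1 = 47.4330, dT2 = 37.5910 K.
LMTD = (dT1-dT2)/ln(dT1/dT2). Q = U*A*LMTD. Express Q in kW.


LMTD = 42.3214 K
Q = 267.1420 * 43.0680 * 42.3214 = 486919.6531 W = 486.9197 kW

486.9197 kW


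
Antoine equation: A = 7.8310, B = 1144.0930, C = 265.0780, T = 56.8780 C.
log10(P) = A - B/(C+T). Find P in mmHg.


C+T = 321.9560
B/(C+T) = 3.5536
log10(P) = 7.8310 - 3.5536 = 4.2774
P = 10^4.2774 = 18942.2066 mmHg

18942.2066 mmHg


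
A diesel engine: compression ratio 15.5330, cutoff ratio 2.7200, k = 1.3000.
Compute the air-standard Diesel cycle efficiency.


r^(k-1) = 2.2771
rc^k = 3.6723
eta = 0.4751 = 47.5146%

47.5146%


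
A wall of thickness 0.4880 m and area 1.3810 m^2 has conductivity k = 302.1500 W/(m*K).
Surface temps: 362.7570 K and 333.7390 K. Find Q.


dT = 29.0180 K
Q = 302.1500 * 1.3810 * 29.0180 / 0.4880 = 24812.1233 W

24812.1233 W


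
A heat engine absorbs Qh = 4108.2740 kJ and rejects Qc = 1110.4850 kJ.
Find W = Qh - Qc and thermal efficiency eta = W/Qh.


W = 4108.2740 - 1110.4850 = 2997.7890 kJ
eta = 2997.7890 / 4108.2740 = 0.7297 = 72.9695%

W = 2997.7890 kJ, eta = 72.9695%


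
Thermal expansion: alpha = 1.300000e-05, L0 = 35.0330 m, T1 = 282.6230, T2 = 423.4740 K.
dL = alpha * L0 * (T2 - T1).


dT = 140.8510 K
dL = 1.300000e-05 * 35.0330 * 140.8510 = 0.064148 m
L_final = 35.097148 m

dL = 0.064148 m


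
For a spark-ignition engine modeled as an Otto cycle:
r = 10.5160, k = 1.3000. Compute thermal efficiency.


r^(k-1) = 2.0256
eta = 1 - 1/2.0256 = 0.5063 = 50.6321%

50.6321%


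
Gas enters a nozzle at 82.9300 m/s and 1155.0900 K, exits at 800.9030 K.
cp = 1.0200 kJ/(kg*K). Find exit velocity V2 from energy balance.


dT = 354.1870 K
2*cp*1000*dT = 722541.4800
V1^2 = 6877.3849
V2 = sqrt(729418.8649) = 854.0602 m/s

854.0602 m/s


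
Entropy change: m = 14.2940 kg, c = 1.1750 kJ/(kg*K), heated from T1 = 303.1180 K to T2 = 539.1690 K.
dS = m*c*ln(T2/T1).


T2/T1 = 1.7787
ln(T2/T1) = 0.5759
dS = 14.2940 * 1.1750 * 0.5759 = 9.6726 kJ/K

9.6726 kJ/K


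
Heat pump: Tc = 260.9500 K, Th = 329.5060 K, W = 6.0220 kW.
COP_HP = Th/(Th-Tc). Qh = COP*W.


COP = 329.5060 / 68.5560 = 4.8064
Qh = 4.8064 * 6.0220 = 28.9440 kW

COP = 4.8064, Qh = 28.9440 kW


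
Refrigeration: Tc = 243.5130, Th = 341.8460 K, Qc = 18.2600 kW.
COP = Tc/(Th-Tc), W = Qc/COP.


COP = 243.5130 / 98.3330 = 2.4764
W = 18.2600 / 2.4764 = 7.3736 kW

COP = 2.4764, W = 7.3736 kW


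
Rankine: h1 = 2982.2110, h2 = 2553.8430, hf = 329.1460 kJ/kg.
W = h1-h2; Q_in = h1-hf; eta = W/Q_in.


W = 428.3680 kJ/kg
Q_in = 2653.0650 kJ/kg
eta = 0.1615 = 16.1462%

eta = 16.1462%


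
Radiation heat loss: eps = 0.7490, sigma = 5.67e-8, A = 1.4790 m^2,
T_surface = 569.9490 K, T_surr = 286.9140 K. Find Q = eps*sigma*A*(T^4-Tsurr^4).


T^4 = 1.0552e+11
Tsurr^4 = 6.7765e+09
Q = 0.7490 * 5.67e-8 * 1.4790 * 9.8746e+10 = 6202.2790 W

6202.2790 W


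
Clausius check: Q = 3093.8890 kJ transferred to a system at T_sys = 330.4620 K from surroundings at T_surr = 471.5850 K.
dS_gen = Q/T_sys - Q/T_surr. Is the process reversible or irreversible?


dS_sys = 3093.8890/330.4620 = 9.3623 kJ/K
dS_surr = -3093.8890/471.5850 = -6.5606 kJ/K
dS_gen = 9.3623 - 6.5606 = 2.8017 kJ/K (irreversible)

dS_gen = 2.8017 kJ/K, irreversible


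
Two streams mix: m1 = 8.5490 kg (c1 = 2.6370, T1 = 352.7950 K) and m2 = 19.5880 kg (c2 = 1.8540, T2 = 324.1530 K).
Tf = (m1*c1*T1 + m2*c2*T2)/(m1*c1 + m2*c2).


num = 19725.2988
den = 58.8599
Tf = 335.1231 K

335.1231 K


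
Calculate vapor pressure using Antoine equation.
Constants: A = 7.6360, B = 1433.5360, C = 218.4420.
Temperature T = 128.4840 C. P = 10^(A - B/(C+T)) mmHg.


C+T = 346.9260
B/(C+T) = 4.1321
log10(P) = 7.6360 - 4.1321 = 3.5039
P = 10^3.5039 = 3190.7379 mmHg

3190.7379 mmHg


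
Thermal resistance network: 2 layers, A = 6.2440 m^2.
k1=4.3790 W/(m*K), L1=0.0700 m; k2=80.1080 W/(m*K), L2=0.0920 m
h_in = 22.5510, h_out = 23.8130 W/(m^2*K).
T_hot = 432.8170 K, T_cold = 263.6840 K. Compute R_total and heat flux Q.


R_conv_in = 1/(22.5510*6.2440) = 0.0071
R_1 = 0.0700/(4.3790*6.2440) = 0.0026
R_2 = 0.0920/(80.1080*6.2440) = 0.0002
R_conv_out = 1/(23.8130*6.2440) = 0.0067
R_total = 0.0166 K/W
Q = 169.1330 / 0.0166 = 10206.3377 W

R_total = 0.0166 K/W, Q = 10206.3377 W


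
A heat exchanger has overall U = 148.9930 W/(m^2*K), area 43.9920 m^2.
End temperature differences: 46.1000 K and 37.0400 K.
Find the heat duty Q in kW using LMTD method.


LMTD = 41.4049 K
Q = 148.9930 * 43.9920 * 41.4049 = 271388.5944 W = 271.3886 kW

271.3886 kW


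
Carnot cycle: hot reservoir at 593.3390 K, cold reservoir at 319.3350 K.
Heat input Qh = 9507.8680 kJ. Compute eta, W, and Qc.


eta = 1 - 319.3350/593.3390 = 0.4618
W = 0.4618 * 9507.8680 = 4390.7342 kJ
Qc = 9507.8680 - 4390.7342 = 5117.1338 kJ

eta = 46.1800%, W = 4390.7342 kJ, Qc = 5117.1338 kJ


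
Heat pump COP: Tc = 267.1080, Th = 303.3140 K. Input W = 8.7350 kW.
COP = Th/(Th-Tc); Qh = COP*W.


COP = 303.3140 / 36.2060 = 8.3775
Qh = 8.3775 * 8.7350 = 73.1770 kW

COP = 8.3775, Qh = 73.1770 kW


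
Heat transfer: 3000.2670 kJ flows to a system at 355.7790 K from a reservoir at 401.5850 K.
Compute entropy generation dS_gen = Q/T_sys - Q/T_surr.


dS_sys = 3000.2670/355.7790 = 8.4330 kJ/K
dS_surr = -3000.2670/401.5850 = -7.4711 kJ/K
dS_gen = 8.4330 - 7.4711 = 0.9619 kJ/K (irreversible)

dS_gen = 0.9619 kJ/K, irreversible


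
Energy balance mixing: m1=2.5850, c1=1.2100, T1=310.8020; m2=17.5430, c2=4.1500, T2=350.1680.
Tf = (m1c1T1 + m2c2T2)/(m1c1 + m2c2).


num = 26465.5805
den = 75.9313
Tf = 348.5464 K

348.5464 K


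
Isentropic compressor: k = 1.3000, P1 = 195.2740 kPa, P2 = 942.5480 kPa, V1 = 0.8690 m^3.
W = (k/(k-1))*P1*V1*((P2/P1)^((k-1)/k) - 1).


(k-1)/k = 0.2308
(P2/P1)^exp = 1.4380
W = 4.3333 * 195.2740 * 0.8690 * (1.4380 - 1) = 322.0984 kJ

322.0984 kJ


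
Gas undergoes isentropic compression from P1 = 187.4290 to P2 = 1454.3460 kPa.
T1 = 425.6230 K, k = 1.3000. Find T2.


(k-1)/k = 0.2308
(P2/P1)^exp = 1.6045
T2 = 425.6230 * 1.6045 = 682.9214 K

682.9214 K


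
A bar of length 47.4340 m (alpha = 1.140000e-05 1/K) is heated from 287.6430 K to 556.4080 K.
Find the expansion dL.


dT = 268.7650 K
dL = 1.140000e-05 * 47.4340 * 268.7650 = 0.145334 m
L_final = 47.579334 m

dL = 0.145334 m


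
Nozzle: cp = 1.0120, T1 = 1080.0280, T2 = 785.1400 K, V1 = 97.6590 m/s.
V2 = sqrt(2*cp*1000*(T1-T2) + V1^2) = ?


dT = 294.8880 K
2*cp*1000*dT = 596853.3120
V1^2 = 9537.2803
V2 = sqrt(606390.5923) = 778.7109 m/s

778.7109 m/s


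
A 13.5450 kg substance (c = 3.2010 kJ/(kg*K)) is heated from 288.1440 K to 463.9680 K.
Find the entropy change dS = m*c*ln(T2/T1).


T2/T1 = 1.6102
ln(T2/T1) = 0.4764
dS = 13.5450 * 3.2010 * 0.4764 = 20.6536 kJ/K

20.6536 kJ/K


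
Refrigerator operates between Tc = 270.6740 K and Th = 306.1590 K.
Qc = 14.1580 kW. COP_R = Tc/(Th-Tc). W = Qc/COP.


COP = 270.6740 / 35.4850 = 7.6278
W = 14.1580 / 7.6278 = 1.8561 kW

COP = 7.6278, W = 1.8561 kW


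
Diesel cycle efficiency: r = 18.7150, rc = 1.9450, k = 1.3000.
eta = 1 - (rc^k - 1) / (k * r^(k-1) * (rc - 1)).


r^(k-1) = 2.4080
rc^k = 2.3746
eta = 0.5353 = 53.5321%

53.5321%


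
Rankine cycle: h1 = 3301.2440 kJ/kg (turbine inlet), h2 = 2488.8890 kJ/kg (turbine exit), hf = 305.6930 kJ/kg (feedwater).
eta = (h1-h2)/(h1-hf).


W = 812.3550 kJ/kg
Q_in = 2995.5510 kJ/kg
eta = 0.2712 = 27.1187%

eta = 27.1187%


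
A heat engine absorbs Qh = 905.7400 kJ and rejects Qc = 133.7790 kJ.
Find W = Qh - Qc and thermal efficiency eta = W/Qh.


W = 905.7400 - 133.7790 = 771.9610 kJ
eta = 771.9610 / 905.7400 = 0.8523 = 85.2299%

W = 771.9610 kJ, eta = 85.2299%


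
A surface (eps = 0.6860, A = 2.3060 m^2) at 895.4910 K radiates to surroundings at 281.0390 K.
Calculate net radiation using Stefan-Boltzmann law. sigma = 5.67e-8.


T^4 = 6.4305e+11
Tsurr^4 = 6.2383e+09
Q = 0.6860 * 5.67e-8 * 2.3060 * 6.3681e+11 = 57118.6154 W

57118.6154 W


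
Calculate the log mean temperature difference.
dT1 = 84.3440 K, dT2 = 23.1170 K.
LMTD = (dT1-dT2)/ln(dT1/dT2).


dT1/dT2 = 3.6486
ln(dT1/dT2) = 1.2943
LMTD = 61.2270 / 1.2943 = 47.3038 K

47.3038 K


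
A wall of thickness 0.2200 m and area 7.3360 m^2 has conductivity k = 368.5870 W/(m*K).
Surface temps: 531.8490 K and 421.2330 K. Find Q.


dT = 110.6160 K
Q = 368.5870 * 7.3360 * 110.6160 / 0.2200 = 1359548.1878 W

1359548.1878 W


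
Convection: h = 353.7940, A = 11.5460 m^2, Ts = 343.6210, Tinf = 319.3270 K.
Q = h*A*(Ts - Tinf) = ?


dT = 24.2940 K
Q = 353.7940 * 11.5460 * 24.2940 = 99238.6948 W

99238.6948 W


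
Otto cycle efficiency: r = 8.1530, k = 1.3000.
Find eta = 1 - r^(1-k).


r^(k-1) = 1.8767
eta = 1 - 1/1.8767 = 0.4672 = 46.7150%

46.7150%


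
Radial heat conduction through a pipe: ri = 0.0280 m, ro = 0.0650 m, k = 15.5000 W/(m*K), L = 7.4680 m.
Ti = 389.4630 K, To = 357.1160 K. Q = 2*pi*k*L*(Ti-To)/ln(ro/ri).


dT = 32.3470 K
ln(ro/ri) = 0.8422
Q = 2*pi*15.5000*7.4680*32.3470 / 0.8422 = 27934.6695 W

27934.6695 W


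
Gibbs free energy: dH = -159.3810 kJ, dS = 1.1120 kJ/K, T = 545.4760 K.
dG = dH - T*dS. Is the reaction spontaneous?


T*dS = 545.4760 * 1.1120 = 606.5693 kJ
dG = -159.3810 - 606.5693 = -765.9503 kJ (spontaneous)

dG = -765.9503 kJ, spontaneous


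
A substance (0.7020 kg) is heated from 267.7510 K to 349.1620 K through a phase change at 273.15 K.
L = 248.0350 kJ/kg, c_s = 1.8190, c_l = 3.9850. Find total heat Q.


Q1 (sensible, solid) = 0.7020 * 1.8190 * 5.3990 = 6.8942 kJ
Q2 (latent) = 0.7020 * 248.0350 = 174.1206 kJ
Q3 (sensible, liquid) = 0.7020 * 3.9850 * 76.0120 = 212.6413 kJ
Q_total = 393.6560 kJ

393.6560 kJ


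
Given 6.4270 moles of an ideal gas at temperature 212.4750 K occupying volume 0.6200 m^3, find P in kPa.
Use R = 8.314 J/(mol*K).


P = nRT/V = 6.4270 * 8.314 * 212.4750 / 0.6200
= 11353.4057 / 0.6200 = 18311.9447 Pa = 18.3119 kPa

18.3119 kPa


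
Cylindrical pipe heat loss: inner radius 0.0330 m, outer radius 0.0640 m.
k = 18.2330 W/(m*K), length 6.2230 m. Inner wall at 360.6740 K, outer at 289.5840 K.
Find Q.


dT = 71.0900 K
ln(ro/ri) = 0.6624
Q = 2*pi*18.2330*6.2230*71.0900 / 0.6624 = 76514.1998 W

76514.1998 W


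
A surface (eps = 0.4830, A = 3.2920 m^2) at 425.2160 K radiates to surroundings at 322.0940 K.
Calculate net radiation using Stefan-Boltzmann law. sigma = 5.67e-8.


T^4 = 3.2692e+10
Tsurr^4 = 1.0763e+10
Q = 0.4830 * 5.67e-8 * 3.2920 * 2.1929e+10 = 1976.9951 W

1976.9951 W


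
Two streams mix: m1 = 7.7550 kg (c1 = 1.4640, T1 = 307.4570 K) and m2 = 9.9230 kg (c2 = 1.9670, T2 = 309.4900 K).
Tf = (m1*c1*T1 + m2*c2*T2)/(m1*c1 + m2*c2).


num = 9531.4510
den = 30.8719
Tf = 308.7424 K

308.7424 K


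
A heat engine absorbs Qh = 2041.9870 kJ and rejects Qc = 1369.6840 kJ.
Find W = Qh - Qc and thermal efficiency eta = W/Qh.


W = 2041.9870 - 1369.6840 = 672.3030 kJ
eta = 672.3030 / 2041.9870 = 0.3292 = 32.9240%

W = 672.3030 kJ, eta = 32.9240%


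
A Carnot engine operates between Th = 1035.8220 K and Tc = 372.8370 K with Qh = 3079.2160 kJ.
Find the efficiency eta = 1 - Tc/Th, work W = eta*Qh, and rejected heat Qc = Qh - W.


eta = 1 - 372.8370/1035.8220 = 0.6401
W = 0.6401 * 3079.2160 = 1970.8734 kJ
Qc = 3079.2160 - 1970.8734 = 1108.3426 kJ

eta = 64.0057%, W = 1970.8734 kJ, Qc = 1108.3426 kJ


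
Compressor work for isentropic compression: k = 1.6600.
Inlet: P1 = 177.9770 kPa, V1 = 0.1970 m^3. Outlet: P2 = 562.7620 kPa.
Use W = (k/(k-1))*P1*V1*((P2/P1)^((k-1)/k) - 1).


(k-1)/k = 0.3976
(P2/P1)^exp = 1.5804
W = 2.5152 * 177.9770 * 0.1970 * (1.5804 - 1) = 51.1866 kJ

51.1866 kJ


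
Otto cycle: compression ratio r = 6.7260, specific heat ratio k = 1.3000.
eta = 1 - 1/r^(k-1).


r^(k-1) = 1.7714
eta = 1 - 1/1.7714 = 0.4355 = 43.5488%

43.5488%


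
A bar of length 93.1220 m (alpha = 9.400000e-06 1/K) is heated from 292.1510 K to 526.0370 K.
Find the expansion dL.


dT = 233.8860 K
dL = 9.400000e-06 * 93.1220 * 233.8860 = 0.204731 m
L_final = 93.326731 m

dL = 0.204731 m


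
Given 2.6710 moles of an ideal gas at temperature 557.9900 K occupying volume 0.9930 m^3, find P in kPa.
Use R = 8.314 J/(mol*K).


P = nRT/V = 2.6710 * 8.314 * 557.9900 / 0.9930
= 12391.1132 / 0.9930 = 12478.4624 Pa = 12.4785 kPa

12.4785 kPa


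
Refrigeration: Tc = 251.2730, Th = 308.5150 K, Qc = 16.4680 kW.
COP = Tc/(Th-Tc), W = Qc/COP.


COP = 251.2730 / 57.2420 = 4.3897
W = 16.4680 / 4.3897 = 3.7515 kW

COP = 4.3897, W = 3.7515 kW


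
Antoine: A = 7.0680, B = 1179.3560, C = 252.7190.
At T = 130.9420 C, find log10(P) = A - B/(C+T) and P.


C+T = 383.6610
B/(C+T) = 3.0740
log10(P) = 7.0680 - 3.0740 = 3.9940
P = 10^3.9940 = 9863.8553 mmHg

9863.8553 mmHg


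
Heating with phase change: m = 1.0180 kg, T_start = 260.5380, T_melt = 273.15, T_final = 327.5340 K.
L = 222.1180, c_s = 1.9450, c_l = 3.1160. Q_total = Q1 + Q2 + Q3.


Q1 (sensible, solid) = 1.0180 * 1.9450 * 12.6120 = 24.9719 kJ
Q2 (latent) = 1.0180 * 222.1180 = 226.1161 kJ
Q3 (sensible, liquid) = 1.0180 * 3.1160 * 54.3840 = 172.5108 kJ
Q_total = 423.5988 kJ

423.5988 kJ


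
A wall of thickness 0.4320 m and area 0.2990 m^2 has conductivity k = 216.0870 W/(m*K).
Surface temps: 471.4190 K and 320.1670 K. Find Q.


dT = 151.2520 K
Q = 216.0870 * 0.2990 * 151.2520 / 0.4320 = 22621.2817 W

22621.2817 W


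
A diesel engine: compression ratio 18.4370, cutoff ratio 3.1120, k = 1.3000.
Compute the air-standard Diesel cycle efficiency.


r^(k-1) = 2.3972
rc^k = 4.3747
eta = 0.4873 = 48.7263%

48.7263%


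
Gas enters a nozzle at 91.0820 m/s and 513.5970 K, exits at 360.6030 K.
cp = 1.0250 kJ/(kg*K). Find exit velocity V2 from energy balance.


dT = 152.9940 K
2*cp*1000*dT = 313637.7000
V1^2 = 8295.9307
V2 = sqrt(321933.6307) = 567.3920 m/s

567.3920 m/s


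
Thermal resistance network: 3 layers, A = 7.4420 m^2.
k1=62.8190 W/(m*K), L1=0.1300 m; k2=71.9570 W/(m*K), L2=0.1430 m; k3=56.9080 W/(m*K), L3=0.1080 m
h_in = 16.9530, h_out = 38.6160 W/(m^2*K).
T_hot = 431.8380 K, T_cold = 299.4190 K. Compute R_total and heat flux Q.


R_conv_in = 1/(16.9530*7.4420) = 0.0079
R_1 = 0.1300/(62.8190*7.4420) = 0.0003
R_2 = 0.1430/(71.9570*7.4420) = 0.0003
R_3 = 0.1080/(56.9080*7.4420) = 0.0003
R_conv_out = 1/(38.6160*7.4420) = 0.0035
R_total = 0.0122 K/W
Q = 132.4190 / 0.0122 = 10848.6696 W

R_total = 0.0122 K/W, Q = 10848.6696 W


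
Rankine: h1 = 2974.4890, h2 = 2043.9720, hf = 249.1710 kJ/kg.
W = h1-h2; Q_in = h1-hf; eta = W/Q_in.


W = 930.5170 kJ/kg
Q_in = 2725.3180 kJ/kg
eta = 0.3414 = 34.1434%

eta = 34.1434%


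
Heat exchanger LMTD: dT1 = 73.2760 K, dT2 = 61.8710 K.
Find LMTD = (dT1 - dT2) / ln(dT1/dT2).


dT1/dT2 = 1.1843
ln(dT1/dT2) = 0.1692
LMTD = 11.4050 / 0.1692 = 67.4128 K

67.4128 K


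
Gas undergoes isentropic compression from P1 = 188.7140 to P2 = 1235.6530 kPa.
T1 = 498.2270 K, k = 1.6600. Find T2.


(k-1)/k = 0.3976
(P2/P1)^exp = 2.1109
T2 = 498.2270 * 2.1109 = 1051.7142 K

1051.7142 K


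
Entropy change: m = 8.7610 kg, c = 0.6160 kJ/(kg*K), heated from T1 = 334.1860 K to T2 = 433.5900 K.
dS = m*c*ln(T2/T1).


T2/T1 = 1.2975
ln(T2/T1) = 0.2604
dS = 8.7610 * 0.6160 * 0.2604 = 1.4053 kJ/K

1.4053 kJ/K


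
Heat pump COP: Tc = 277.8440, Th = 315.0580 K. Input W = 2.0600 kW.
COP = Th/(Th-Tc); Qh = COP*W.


COP = 315.0580 / 37.2140 = 8.4661
Qh = 8.4661 * 2.0600 = 17.4402 kW

COP = 8.4661, Qh = 17.4402 kW


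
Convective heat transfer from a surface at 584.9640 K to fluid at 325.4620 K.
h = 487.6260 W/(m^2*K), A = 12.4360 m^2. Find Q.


dT = 259.5020 K
Q = 487.6260 * 12.4360 * 259.5020 = 1573650.4731 W

1573650.4731 W


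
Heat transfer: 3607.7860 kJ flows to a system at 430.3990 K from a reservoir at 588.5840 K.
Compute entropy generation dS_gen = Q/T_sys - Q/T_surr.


dS_sys = 3607.7860/430.3990 = 8.3824 kJ/K
dS_surr = -3607.7860/588.5840 = -6.1296 kJ/K
dS_gen = 8.3824 - 6.1296 = 2.2528 kJ/K (irreversible)

dS_gen = 2.2528 kJ/K, irreversible


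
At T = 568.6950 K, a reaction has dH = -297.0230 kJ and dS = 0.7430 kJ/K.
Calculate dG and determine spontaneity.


T*dS = 568.6950 * 0.7430 = 422.5404 kJ
dG = -297.0230 - 422.5404 = -719.5634 kJ (spontaneous)

dG = -719.5634 kJ, spontaneous


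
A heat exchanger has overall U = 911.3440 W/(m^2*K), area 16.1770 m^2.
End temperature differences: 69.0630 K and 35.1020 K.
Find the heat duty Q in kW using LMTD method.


LMTD = 50.1817 K
Q = 911.3440 * 16.1770 * 50.1817 = 739818.9580 W = 739.8190 kW

739.8190 kW


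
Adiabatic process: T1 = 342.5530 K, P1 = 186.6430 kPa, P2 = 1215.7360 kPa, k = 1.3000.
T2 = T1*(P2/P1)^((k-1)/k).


(k-1)/k = 0.2308
(P2/P1)^exp = 1.5410
T2 = 342.5530 * 1.5410 = 527.8787 K

527.8787 K


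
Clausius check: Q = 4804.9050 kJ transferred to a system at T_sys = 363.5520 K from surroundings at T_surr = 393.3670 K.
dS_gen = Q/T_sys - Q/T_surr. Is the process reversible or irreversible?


dS_sys = 4804.9050/363.5520 = 13.2166 kJ/K
dS_surr = -4804.9050/393.3670 = -12.2148 kJ/K
dS_gen = 13.2166 - 12.2148 = 1.0017 kJ/K (irreversible)

dS_gen = 1.0017 kJ/K, irreversible


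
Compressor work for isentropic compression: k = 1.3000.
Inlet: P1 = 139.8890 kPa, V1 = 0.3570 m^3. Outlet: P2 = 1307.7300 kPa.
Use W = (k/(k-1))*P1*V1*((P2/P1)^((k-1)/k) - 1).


(k-1)/k = 0.2308
(P2/P1)^exp = 1.6750
W = 4.3333 * 139.8890 * 0.3570 * (1.6750 - 1) = 146.0763 kJ

146.0763 kJ


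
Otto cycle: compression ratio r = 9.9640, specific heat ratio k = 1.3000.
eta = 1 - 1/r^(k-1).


r^(k-1) = 1.9931
eta = 1 - 1/1.9931 = 0.4983 = 49.8270%

49.8270%


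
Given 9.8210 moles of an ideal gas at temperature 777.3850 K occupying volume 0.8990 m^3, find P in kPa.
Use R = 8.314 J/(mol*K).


P = nRT/V = 9.8210 * 8.314 * 777.3850 / 0.8990
= 63474.8799 / 0.8990 = 70606.0955 Pa = 70.6061 kPa

70.6061 kPa


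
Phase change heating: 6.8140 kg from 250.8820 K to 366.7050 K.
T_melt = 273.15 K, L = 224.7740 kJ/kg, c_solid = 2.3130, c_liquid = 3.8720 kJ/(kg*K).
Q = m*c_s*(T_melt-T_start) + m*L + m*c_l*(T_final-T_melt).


Q1 (sensible, solid) = 6.8140 * 2.3130 * 22.2680 = 350.9611 kJ
Q2 (latent) = 6.8140 * 224.7740 = 1531.6100 kJ
Q3 (sensible, liquid) = 6.8140 * 3.8720 * 93.5550 = 2468.3372 kJ
Q_total = 4350.9083 kJ

4350.9083 kJ


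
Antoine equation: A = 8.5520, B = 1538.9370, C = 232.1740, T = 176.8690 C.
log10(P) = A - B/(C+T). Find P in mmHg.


C+T = 409.0430
B/(C+T) = 3.7623
log10(P) = 8.5520 - 3.7623 = 4.7897
P = 10^4.7897 = 61618.8224 mmHg

61618.8224 mmHg


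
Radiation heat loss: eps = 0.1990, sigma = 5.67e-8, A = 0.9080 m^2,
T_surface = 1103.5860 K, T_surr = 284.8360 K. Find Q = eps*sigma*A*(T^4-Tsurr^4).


T^4 = 1.4833e+12
Tsurr^4 = 6.5823e+09
Q = 0.1990 * 5.67e-8 * 0.9080 * 1.4767e+12 = 15129.1723 W

15129.1723 W


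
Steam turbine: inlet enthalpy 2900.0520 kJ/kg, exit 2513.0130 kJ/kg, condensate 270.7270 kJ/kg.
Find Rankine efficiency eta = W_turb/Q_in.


W = 387.0390 kJ/kg
Q_in = 2629.3250 kJ/kg
eta = 0.1472 = 14.7201%

eta = 14.7201%


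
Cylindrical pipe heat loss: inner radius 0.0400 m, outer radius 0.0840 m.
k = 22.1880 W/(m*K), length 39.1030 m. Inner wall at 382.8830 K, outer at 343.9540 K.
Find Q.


dT = 38.9290 K
ln(ro/ri) = 0.7419
Q = 2*pi*22.1880*39.1030*38.9290 / 0.7419 = 286031.6688 W

286031.6688 W


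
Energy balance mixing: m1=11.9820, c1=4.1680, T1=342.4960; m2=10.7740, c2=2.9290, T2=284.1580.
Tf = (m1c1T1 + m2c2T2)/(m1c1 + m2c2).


num = 26071.7716
den = 81.4980
Tf = 319.9068 K

319.9068 K


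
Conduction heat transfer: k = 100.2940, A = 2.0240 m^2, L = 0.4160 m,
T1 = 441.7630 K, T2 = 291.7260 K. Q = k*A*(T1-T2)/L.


dT = 150.0370 K
Q = 100.2940 * 2.0240 * 150.0370 / 0.4160 = 73213.3875 W

73213.3875 W


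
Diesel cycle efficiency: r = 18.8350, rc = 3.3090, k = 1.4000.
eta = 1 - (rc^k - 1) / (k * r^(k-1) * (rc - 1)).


r^(k-1) = 3.2358
rc^k = 5.3404
eta = 0.5851 = 58.5052%

58.5052%


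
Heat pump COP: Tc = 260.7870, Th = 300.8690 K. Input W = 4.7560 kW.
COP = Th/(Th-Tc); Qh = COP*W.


COP = 300.8690 / 40.0820 = 7.5063
Qh = 7.5063 * 4.7560 = 35.7001 kW

COP = 7.5063, Qh = 35.7001 kW


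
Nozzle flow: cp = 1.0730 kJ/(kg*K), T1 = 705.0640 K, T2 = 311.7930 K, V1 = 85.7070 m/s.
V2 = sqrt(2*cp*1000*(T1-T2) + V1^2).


dT = 393.2710 K
2*cp*1000*dT = 843959.5660
V1^2 = 7345.6898
V2 = sqrt(851305.2558) = 922.6620 m/s

922.6620 m/s


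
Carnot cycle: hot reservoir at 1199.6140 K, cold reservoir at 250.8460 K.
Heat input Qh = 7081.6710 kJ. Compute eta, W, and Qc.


eta = 1 - 250.8460/1199.6140 = 0.7909
W = 0.7909 * 7081.6710 = 5600.8540 kJ
Qc = 7081.6710 - 5600.8540 = 1480.8170 kJ

eta = 79.0894%, W = 5600.8540 kJ, Qc = 1480.8170 kJ


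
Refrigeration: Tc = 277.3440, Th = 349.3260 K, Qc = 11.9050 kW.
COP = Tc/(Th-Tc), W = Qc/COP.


COP = 277.3440 / 71.9820 = 3.8530
W = 11.9050 / 3.8530 = 3.0898 kW

COP = 3.8530, W = 3.0898 kW


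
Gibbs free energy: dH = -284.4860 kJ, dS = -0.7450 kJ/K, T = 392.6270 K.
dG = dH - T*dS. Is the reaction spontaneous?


T*dS = 392.6270 * -0.7450 = -292.5071 kJ
dG = -284.4860 + 292.5071 = 8.0211 kJ (non-spontaneous)

dG = 8.0211 kJ, non-spontaneous


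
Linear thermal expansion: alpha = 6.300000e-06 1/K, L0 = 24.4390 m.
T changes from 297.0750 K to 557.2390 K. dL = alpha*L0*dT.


dT = 260.1640 K
dL = 6.300000e-06 * 24.4390 * 260.1640 = 0.040056 m
L_final = 24.479056 m

dL = 0.040056 m


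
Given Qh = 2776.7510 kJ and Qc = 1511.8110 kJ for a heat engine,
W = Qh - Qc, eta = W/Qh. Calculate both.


W = 2776.7510 - 1511.8110 = 1264.9400 kJ
eta = 1264.9400 / 2776.7510 = 0.4555 = 45.5547%

W = 1264.9400 kJ, eta = 45.5547%


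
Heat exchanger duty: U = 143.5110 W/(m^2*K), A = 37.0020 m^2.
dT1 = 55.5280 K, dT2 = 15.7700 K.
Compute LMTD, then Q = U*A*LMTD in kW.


LMTD = 31.5846 K
Q = 143.5110 * 37.0020 * 31.5846 = 167720.3561 W = 167.7204 kW

167.7204 kW


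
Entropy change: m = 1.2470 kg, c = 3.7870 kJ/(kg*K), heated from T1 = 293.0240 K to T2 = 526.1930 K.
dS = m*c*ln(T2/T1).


T2/T1 = 1.7957
ln(T2/T1) = 0.5854
dS = 1.2470 * 3.7870 * 0.5854 = 2.7646 kJ/K

2.7646 kJ/K


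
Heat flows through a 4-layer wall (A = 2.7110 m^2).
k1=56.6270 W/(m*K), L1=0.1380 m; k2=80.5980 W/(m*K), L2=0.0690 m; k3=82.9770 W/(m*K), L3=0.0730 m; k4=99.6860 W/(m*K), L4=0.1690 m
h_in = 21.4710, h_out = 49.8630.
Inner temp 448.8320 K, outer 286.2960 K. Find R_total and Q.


R_conv_in = 1/(21.4710*2.7110) = 0.0172
R_1 = 0.1380/(56.6270*2.7110) = 0.0009
R_2 = 0.0690/(80.5980*2.7110) = 0.0003
R_3 = 0.0730/(82.9770*2.7110) = 0.0003
R_4 = 0.1690/(99.6860*2.7110) = 0.0006
R_conv_out = 1/(49.8630*2.7110) = 0.0074
R_total = 0.0267 K/W
Q = 162.5360 / 0.0267 = 6077.9279 W

R_total = 0.0267 K/W, Q = 6077.9279 W


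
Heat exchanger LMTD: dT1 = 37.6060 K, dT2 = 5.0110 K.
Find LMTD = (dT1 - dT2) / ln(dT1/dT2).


dT1/dT2 = 7.5047
ln(dT1/dT2) = 2.0155
LMTD = 32.5950 / 2.0155 = 16.1719 K

16.1719 K


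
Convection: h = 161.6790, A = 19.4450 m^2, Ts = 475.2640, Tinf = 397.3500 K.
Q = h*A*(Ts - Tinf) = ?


dT = 77.9140 K
Q = 161.6790 * 19.4450 * 77.9140 = 244949.7851 W

244949.7851 W


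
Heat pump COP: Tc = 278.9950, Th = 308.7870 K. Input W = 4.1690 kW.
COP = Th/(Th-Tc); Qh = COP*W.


COP = 308.7870 / 29.7920 = 10.3648
Qh = 10.3648 * 4.1690 = 43.2107 kW

COP = 10.3648, Qh = 43.2107 kW


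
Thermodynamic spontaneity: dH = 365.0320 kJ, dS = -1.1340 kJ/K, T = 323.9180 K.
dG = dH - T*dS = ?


T*dS = 323.9180 * -1.1340 = -367.3230 kJ
dG = 365.0320 + 367.3230 = 732.3550 kJ (non-spontaneous)

dG = 732.3550 kJ, non-spontaneous


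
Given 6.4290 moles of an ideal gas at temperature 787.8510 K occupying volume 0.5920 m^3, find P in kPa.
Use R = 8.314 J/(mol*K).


P = nRT/V = 6.4290 * 8.314 * 787.8510 / 0.5920
= 42111.1922 / 0.5920 = 71133.7706 Pa = 71.1338 kPa

71.1338 kPa


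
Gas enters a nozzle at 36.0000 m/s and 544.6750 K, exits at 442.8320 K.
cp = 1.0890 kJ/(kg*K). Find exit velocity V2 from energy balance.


dT = 101.8430 K
2*cp*1000*dT = 221814.0540
V1^2 = 1296.0000
V2 = sqrt(223110.0540) = 472.3453 m/s

472.3453 m/s


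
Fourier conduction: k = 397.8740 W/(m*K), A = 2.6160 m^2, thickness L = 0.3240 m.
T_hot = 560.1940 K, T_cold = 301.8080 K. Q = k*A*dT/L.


dT = 258.3860 K
Q = 397.8740 * 2.6160 * 258.3860 / 0.3240 = 830055.7614 W

830055.7614 W


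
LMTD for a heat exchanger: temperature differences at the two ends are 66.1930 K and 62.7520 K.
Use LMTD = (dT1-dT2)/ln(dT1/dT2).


dT1/dT2 = 1.0548
ln(dT1/dT2) = 0.0534
LMTD = 3.4410 / 0.0534 = 64.4572 K

64.4572 K


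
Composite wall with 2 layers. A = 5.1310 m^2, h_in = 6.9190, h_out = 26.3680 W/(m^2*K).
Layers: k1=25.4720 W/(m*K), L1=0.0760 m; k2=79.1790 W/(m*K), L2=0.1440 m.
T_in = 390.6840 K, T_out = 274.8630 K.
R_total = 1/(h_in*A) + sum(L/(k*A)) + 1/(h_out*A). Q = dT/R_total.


R_conv_in = 1/(6.9190*5.1310) = 0.0282
R_1 = 0.0760/(25.4720*5.1310) = 0.0006
R_2 = 0.1440/(79.1790*5.1310) = 0.0004
R_conv_out = 1/(26.3680*5.1310) = 0.0074
R_total = 0.0365 K/W
Q = 115.8210 / 0.0365 = 3173.5992 W

R_total = 0.0365 K/W, Q = 3173.5992 W


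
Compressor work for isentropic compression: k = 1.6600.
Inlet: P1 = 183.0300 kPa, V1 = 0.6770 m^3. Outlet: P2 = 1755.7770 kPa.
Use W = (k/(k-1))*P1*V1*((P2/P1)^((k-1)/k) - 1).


(k-1)/k = 0.3976
(P2/P1)^exp = 2.4570
W = 2.5152 * 183.0300 * 0.6770 * (2.4570 - 1) = 454.0957 kJ

454.0957 kJ


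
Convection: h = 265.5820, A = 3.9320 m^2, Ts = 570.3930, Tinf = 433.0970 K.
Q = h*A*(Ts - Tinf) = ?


dT = 137.2960 K
Q = 265.5820 * 3.9320 * 137.2960 = 143373.8775 W

143373.8775 W


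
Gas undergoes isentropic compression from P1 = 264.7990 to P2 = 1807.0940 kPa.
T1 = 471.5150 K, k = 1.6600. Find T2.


(k-1)/k = 0.3976
(P2/P1)^exp = 2.1459
T2 = 471.5150 * 2.1459 = 1011.8392 K

1011.8392 K


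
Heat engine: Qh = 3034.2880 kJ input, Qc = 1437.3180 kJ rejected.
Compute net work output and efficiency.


W = 3034.2880 - 1437.3180 = 1596.9700 kJ
eta = 1596.9700 / 3034.2880 = 0.5263 = 52.6308%

W = 1596.9700 kJ, eta = 52.6308%


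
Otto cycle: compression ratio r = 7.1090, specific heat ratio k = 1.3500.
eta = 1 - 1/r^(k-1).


r^(k-1) = 1.9867
eta = 1 - 1/1.9867 = 0.4967 = 49.6654%

49.6654%


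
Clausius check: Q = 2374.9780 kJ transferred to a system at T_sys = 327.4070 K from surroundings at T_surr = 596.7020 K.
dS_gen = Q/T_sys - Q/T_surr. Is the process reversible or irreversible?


dS_sys = 2374.9780/327.4070 = 7.2539 kJ/K
dS_surr = -2374.9780/596.7020 = -3.9802 kJ/K
dS_gen = 7.2539 - 3.9802 = 3.2737 kJ/K (irreversible)

dS_gen = 3.2737 kJ/K, irreversible


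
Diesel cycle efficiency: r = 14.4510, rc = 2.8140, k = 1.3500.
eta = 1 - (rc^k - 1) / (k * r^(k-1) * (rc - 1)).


r^(k-1) = 2.5466
rc^k = 4.0419
eta = 0.5122 = 51.2233%

51.2233%


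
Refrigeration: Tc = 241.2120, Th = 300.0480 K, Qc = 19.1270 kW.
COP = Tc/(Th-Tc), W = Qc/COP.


COP = 241.2120 / 58.8360 = 4.0997
W = 19.1270 / 4.0997 = 4.6654 kW

COP = 4.0997, W = 4.6654 kW


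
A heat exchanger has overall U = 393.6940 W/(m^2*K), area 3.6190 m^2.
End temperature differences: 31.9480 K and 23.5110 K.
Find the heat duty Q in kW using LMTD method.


LMTD = 27.5142 K
Q = 393.6940 * 3.6190 * 27.5142 = 39201.7040 W = 39.2017 kW

39.2017 kW


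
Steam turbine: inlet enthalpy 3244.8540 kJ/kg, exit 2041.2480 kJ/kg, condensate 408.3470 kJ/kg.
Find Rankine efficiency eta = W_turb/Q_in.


W = 1203.6060 kJ/kg
Q_in = 2836.5070 kJ/kg
eta = 0.4243 = 42.4327%

eta = 42.4327%


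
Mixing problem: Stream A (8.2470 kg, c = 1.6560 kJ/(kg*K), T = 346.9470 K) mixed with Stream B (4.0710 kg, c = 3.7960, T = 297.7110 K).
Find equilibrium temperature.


num = 9338.9480
den = 29.1105
Tf = 320.8098 K

320.8098 K
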